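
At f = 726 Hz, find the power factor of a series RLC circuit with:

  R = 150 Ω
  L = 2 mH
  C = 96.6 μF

Step 1 — Angular frequency: ω = 2π·f = 2π·726 = 4562 rad/s.
Step 2 — Component impedances:
  R: Z = R = 150 Ω
  L: Z = jωL = j·4562·0.002 = 0 + j9.123 Ω
  C: Z = 1/(jωC) = -j/(ω·C) = 0 - j2.269 Ω
Step 3 — Series combination: Z_total = R + L + C = 150 + j6.854 Ω = 150.2∠2.6° Ω.
Step 4 — Power factor: PF = cos(φ) = Re(Z)/|Z| = 150/150.157 = 0.999.
Step 5 — Type: Im(Z) = 6.854 ⇒ lagging (phase φ = 2.6°).

PF = 0.999 (lagging, φ = 2.6°)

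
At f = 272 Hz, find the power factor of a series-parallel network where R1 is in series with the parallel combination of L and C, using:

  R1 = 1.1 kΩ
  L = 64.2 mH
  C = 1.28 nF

Step 1 — Angular frequency: ω = 2π·f = 2π·272 = 1709 rad/s.
Step 2 — Component impedances:
  R1: Z = R = 1100 Ω
  L: Z = jωL = j·1709·0.0642 = 0 + j109.7 Ω
  C: Z = 1/(jωC) = -j/(ω·C) = 0 - j4.571e+05 Ω
Step 3 — Parallel branch: L || C = 1/(1/L + 1/C) = 0 + j109.7 Ω.
Step 4 — Series with R1: Z_total = R1 + (L || C) = 1100 + j109.7 Ω = 1105∠5.7° Ω.
Step 5 — Power factor: PF = cos(φ) = Re(Z)/|Z| = 1100/1105.46 = 0.9951.
Step 6 — Type: Im(Z) = 109.7 ⇒ lagging (phase φ = 5.7°).

PF = 0.9951 (lagging, φ = 5.7°)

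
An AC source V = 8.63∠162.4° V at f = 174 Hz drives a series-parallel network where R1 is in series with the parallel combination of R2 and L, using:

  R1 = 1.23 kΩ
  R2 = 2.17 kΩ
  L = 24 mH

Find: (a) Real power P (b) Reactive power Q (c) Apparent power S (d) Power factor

Step 1 — Angular frequency: ω = 2π·f = 2π·174 = 1093 rad/s.
Step 2 — Component impedances:
  R1: Z = R = 1230 Ω
  R2: Z = R = 2170 Ω
  L: Z = jωL = j·1093·0.024 = 0 + j26.24 Ω
Step 3 — Parallel branch: R2 || L = 1/(1/R2 + 1/L) = 0.3172 + j26.23 Ω.
Step 4 — Series with R1: Z_total = R1 + (R2 || L) = 1230 + j26.23 Ω = 1231∠1.2° Ω.
Step 5 — Source phasor: V = 8.63∠162.4° V = -8.226 + j2.609 V.
Step 6 — Current: I = V / Z = -0.006638 + j0.002263 A = 0.007013∠161.2° A.
Step 7 — Complex power: S = V·I* = 0.06051 + j0.00129 VA.
Step 8 — Real power: P = Re(S) = 0.06051 W.
Step 9 — Reactive power: Q = Im(S) = 0.00129 VAR.
Step 10 — Apparent power: |S| = 0.06052 VA.
Step 11 — Power factor: PF = P/|S| = 0.9998 (lagging).

(a) P = 0.06051 W  (b) Q = 0.00129 VAR  (c) S = 0.06052 VA  (d) PF = 0.9998 (lagging)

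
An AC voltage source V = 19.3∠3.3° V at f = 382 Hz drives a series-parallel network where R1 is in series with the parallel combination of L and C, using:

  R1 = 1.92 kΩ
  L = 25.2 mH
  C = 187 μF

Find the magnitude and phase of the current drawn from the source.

Step 1 — Angular frequency: ω = 2π·f = 2π·382 = 2400 rad/s.
Step 2 — Component impedances:
  R1: Z = R = 1920 Ω
  L: Z = jωL = j·2400·0.0252 = 0 + j60.48 Ω
  C: Z = 1/(jωC) = -j/(ω·C) = 0 - j2.228 Ω
Step 3 — Parallel branch: L || C = 1/(1/L + 1/C) = 0 - j2.313 Ω.
Step 4 — Series with R1: Z_total = R1 + (L || C) = 1920 - j2.313 Ω = 1920∠-0.1° Ω.
Step 5 — Source phasor: V = 19.3∠3.3° V = 19.27 + j1.111 V.
Step 6 — Ohm's law: I = V / Z_total = (19.27 + j1.111) / (1920 - j2.313) = 0.01003 + j0.0005907 A.
Step 7 — Convert to polar: |I| = 0.01005 A, ∠I = 3.4°.

I = 0.01005∠3.4° A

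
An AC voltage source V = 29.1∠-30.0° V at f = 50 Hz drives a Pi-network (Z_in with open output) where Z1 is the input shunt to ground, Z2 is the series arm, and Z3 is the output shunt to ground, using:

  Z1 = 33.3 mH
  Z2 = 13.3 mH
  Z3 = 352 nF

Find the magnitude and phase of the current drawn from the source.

Step 1 — Angular frequency: ω = 2π·f = 2π·50 = 314.2 rad/s.
Step 2 — Component impedances:
  Z1: Z = jωL = j·314.2·0.0333 = 0 + j10.46 Ω
  Z2: Z = jωL = j·314.2·0.0133 = 0 + j4.178 Ω
  Z3: Z = 1/(jωC) = -j/(ω·C) = 0 - j9043 Ω
Step 3 — With open output, the series arm Z2 and the output shunt Z3 appear in series to ground: Z2 + Z3 = 0 - j9039 Ω.
Step 4 — Parallel with input shunt Z1: Z_in = Z1 || (Z2 + Z3) = 0 + j10.47 Ω = 10.47∠90.0° Ω.
Step 5 — Source phasor: V = 29.1∠-30.0° V = 25.2 - j14.55 V.
Step 6 — Ohm's law: I = V / Z_total = (25.2 - j14.55) / (0 + j10.47) = -1.389 - j2.406 A.
Step 7 — Convert to polar: |I| = 2.778 A, ∠I = -120.0°.

I = 2.778∠-120.0° A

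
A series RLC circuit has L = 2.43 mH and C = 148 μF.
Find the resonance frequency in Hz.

Step 1 — Resonance condition Im(Z)=0 gives ω₀ = 1/√(LC).
Step 2 — ω₀ = 1/√(0.00243·0.000148) = 1668 rad/s.
Step 3 — f₀ = ω₀/(2π) = 265.4 Hz.

f₀ = 265.4 Hz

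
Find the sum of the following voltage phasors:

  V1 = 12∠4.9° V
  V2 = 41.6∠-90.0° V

Step 1 — Convert each phasor to rectangular form:
  V1 = 12·(cos(4.9°) + j·sin(4.9°)) = 11.96 + j1.025 V
  V2 = 41.6·(cos(-90.0°) + j·sin(-90.0°)) = 0 - j41.6 V
Step 2 — Sum components: V_total = 11.96 - j40.57 V.
Step 3 — Convert to polar: |V_total| = 42.3 V, ∠V_total = -73.6°.

V_total = 42.3∠-73.6° V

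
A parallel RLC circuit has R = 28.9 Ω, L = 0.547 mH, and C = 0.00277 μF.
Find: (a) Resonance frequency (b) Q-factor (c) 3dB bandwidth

Step 1 — Resonance: ω₀ = 1/√(LC) = 1/√(0.000547·2.77e-09) = 8.124e+05 rad/s.
Step 2 — f₀ = ω₀/(2π) = 1.293e+05 Hz.
Step 3 — Parallel Q: Q = R/(ω₀L) = 28.9/(8.124e+05·0.000547) = 0.06503.
Step 4 — Bandwidth: Δω = ω₀/Q = 1.249e+07 rad/s; BW = Δω/(2π) = 1.988e+06 Hz.

(a) f₀ = 1.293e+05 Hz  (b) Q = 0.06503  (c) BW = 1.988e+06 Hz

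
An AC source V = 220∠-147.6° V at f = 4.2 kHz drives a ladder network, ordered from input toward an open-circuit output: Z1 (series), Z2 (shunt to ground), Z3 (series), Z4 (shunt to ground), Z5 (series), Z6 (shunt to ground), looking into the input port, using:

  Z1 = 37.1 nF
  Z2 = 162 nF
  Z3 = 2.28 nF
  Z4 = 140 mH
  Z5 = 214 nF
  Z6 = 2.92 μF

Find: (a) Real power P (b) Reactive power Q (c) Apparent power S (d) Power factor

Step 1 — Angular frequency: ω = 2π·f = 2π·4200 = 2.639e+04 rad/s.
Step 2 — Component impedances:
  Z1: Z = 1/(jωC) = -j/(ω·C) = 0 - j1021 Ω
  Z2: Z = 1/(jωC) = -j/(ω·C) = 0 - j233.9 Ω
  Z3: Z = 1/(jωC) = -j/(ω·C) = 0 - j1.662e+04 Ω
  Z4: Z = jωL = j·2.639e+04·0.14 = 0 + j3695 Ω
  Z5: Z = 1/(jωC) = -j/(ω·C) = 0 - j177.1 Ω
  Z6: Z = 1/(jωC) = -j/(ω·C) = 0 - j12.98 Ω
Step 3 — Ladder network (open output): work backward from the far end, alternating series and parallel combinations. Z_in = 0 - j1252 Ω = 1252∠-90.0° Ω.
Step 4 — Source phasor: V = 220∠-147.6° V = -185.8 - j117.9 V.
Step 5 — Current: I = V / Z = 0.09415 - j0.1484 A = 0.1757∠-57.6° A.
Step 6 — Complex power: S = V·I* = 0 - j38.65 VA.
Step 7 — Real power: P = Re(S) = 0 W.
Step 8 — Reactive power: Q = Im(S) = -38.65 VAR.
Step 9 — Apparent power: |S| = 38.65 VA.
Step 10 — Power factor: PF = P/|S| = 0 (leading).

(a) P = 0 W  (b) Q = -38.65 VAR  (c) S = 38.65 VA  (d) PF = 0 (leading)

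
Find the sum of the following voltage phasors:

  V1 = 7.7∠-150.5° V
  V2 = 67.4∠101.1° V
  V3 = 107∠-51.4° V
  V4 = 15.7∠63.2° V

Step 1 — Convert each phasor to rectangular form:
  V1 = 7.7·(cos(-150.5°) + j·sin(-150.5°)) = -6.702 - j3.792 V
  V2 = 67.4·(cos(101.1°) + j·sin(101.1°)) = -12.98 + j66.14 V
  V3 = 107·(cos(-51.4°) + j·sin(-51.4°)) = 66.76 - j83.62 V
  V4 = 15.7·(cos(63.2°) + j·sin(63.2°)) = 7.079 + j14.01 V
Step 2 — Sum components: V_total = 54.16 - j7.262 V.
Step 3 — Convert to polar: |V_total| = 54.64 V, ∠V_total = -7.6°.

V_total = 54.64∠-7.6° V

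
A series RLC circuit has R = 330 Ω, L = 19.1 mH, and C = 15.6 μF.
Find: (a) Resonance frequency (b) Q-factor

Step 1 — Resonance condition Im(Z)=0 gives ω₀ = 1/√(LC).
Step 2 — ω₀ = 1/√(0.0191·1.56e-05) = 1832 rad/s.
Step 3 — f₀ = ω₀/(2π) = 291.6 Hz.
Step 4 — Series Q: Q = ω₀L/R = 1832·0.0191/330 = 0.106.

(a) f₀ = 291.6 Hz  (b) Q = 0.106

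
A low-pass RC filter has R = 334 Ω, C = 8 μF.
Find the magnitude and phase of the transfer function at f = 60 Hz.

Step 1 — Angular frequency: ω = 2π·60 = 377 rad/s.
Step 2 — Transfer function: H(jω) = 1/(1 + jωRC).
Step 3 — Denominator: 1 + jωRC = 1 + j·377·334·8e-06 = 1 + j1.007.
Step 4 — H = 0.4964 - j0.5.
Step 5 — Magnitude: |H| = 0.7045 (-3.0 dB); phase: φ = -45.2°.

|H| = 0.7045 (-3.0 dB), φ = -45.2°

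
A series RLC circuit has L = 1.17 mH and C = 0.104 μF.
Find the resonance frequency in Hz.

Step 1 — Resonance condition Im(Z)=0 gives ω₀ = 1/√(LC).
Step 2 — ω₀ = 1/√(0.00117·1.04e-07) = 9.065e+04 rad/s.
Step 3 — f₀ = ω₀/(2π) = 1.443e+04 Hz.

f₀ = 1.443e+04 Hz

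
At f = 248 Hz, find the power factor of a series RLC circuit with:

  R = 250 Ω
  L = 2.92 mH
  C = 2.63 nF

Step 1 — Angular frequency: ω = 2π·f = 2π·248 = 1558 rad/s.
Step 2 — Component impedances:
  R: Z = R = 250 Ω
  L: Z = jωL = j·1558·0.00292 = 0 + j4.55 Ω
  C: Z = 1/(jωC) = -j/(ω·C) = 0 - j2.44e+05 Ω
Step 3 — Series combination: Z_total = R + L + C = 250 - j2.44e+05 Ω = 2.44e+05∠-89.9° Ω.
Step 4 — Power factor: PF = cos(φ) = Re(Z)/|Z| = 250/2.44e+05 = 0.001025.
Step 5 — Type: Im(Z) = -2.44e+05 ⇒ leading (phase φ = -89.9°).

PF = 0.001025 (leading, φ = -89.9°)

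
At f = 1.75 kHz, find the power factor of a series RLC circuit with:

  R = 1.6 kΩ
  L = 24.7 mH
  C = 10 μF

Step 1 — Angular frequency: ω = 2π·f = 2π·1750 = 1.1e+04 rad/s.
Step 2 — Component impedances:
  R: Z = R = 1600 Ω
  L: Z = jωL = j·1.1e+04·0.0247 = 0 + j271.6 Ω
  C: Z = 1/(jωC) = -j/(ω·C) = 0 - j9.095 Ω
Step 3 — Series combination: Z_total = R + L + C = 1600 + j262.5 Ω = 1621∠9.3° Ω.
Step 4 — Power factor: PF = cos(φ) = Re(Z)/|Z| = 1600/1621.4 = 0.9868.
Step 5 — Type: Im(Z) = 262.5 ⇒ lagging (phase φ = 9.3°).

PF = 0.9868 (lagging, φ = 9.3°)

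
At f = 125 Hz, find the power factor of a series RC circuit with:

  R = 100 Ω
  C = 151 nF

Step 1 — Angular frequency: ω = 2π·f = 2π·125 = 785.4 rad/s.
Step 2 — Component impedances:
  R: Z = R = 100 Ω
  C: Z = 1/(jωC) = -j/(ω·C) = 0 - j8432 Ω
Step 3 — Series combination: Z_total = R + C = 100 - j8432 Ω = 8433∠-89.3° Ω.
Step 4 — Power factor: PF = cos(φ) = Re(Z)/|Z| = 100/8433 = 0.01186.
Step 5 — Type: Im(Z) = -8432 ⇒ leading (phase φ = -89.3°).

PF = 0.01186 (leading, φ = -89.3°)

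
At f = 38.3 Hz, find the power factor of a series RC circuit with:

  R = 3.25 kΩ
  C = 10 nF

Step 1 — Angular frequency: ω = 2π·f = 2π·38.3 = 240.6 rad/s.
Step 2 — Component impedances:
  R: Z = R = 3250 Ω
  C: Z = 1/(jωC) = -j/(ω·C) = 0 - j4.155e+05 Ω
Step 3 — Series combination: Z_total = R + C = 3250 - j4.155e+05 Ω = 4.156e+05∠-89.6° Ω.
Step 4 — Power factor: PF = cos(φ) = Re(Z)/|Z| = 3250/4.1556e+05 = 0.007821.
Step 5 — Type: Im(Z) = -4.155e+05 ⇒ leading (phase φ = -89.6°).

PF = 0.007821 (leading, φ = -89.6°)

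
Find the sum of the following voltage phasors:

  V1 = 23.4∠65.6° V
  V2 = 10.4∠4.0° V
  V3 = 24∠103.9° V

Step 1 — Convert each phasor to rectangular form:
  V1 = 23.4·(cos(65.6°) + j·sin(65.6°)) = 9.667 + j21.31 V
  V2 = 10.4·(cos(4.0°) + j·sin(4.0°)) = 10.37 + j0.7255 V
  V3 = 24·(cos(103.9°) + j·sin(103.9°)) = -5.765 + j23.3 V
Step 2 — Sum components: V_total = 14.28 + j45.33 V.
Step 3 — Convert to polar: |V_total| = 47.53 V, ∠V_total = 72.5°.

V_total = 47.53∠72.5° V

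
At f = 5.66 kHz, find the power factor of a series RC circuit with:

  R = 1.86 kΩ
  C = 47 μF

Step 1 — Angular frequency: ω = 2π·f = 2π·5660 = 3.556e+04 rad/s.
Step 2 — Component impedances:
  R: Z = R = 1860 Ω
  C: Z = 1/(jωC) = -j/(ω·C) = 0 - j0.5983 Ω
Step 3 — Series combination: Z_total = R + C = 1860 - j0.5983 Ω = 1860∠-0.0° Ω.
Step 4 — Power factor: PF = cos(φ) = Re(Z)/|Z| = 1860/1860 = 1.
Step 5 — Type: Im(Z) = -0.5983 ⇒ leading (phase φ = -0.0°).

PF = 1 (leading, φ = -0.0°)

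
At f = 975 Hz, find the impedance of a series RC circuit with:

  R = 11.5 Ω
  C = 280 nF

Step 1 — Angular frequency: ω = 2π·f = 2π·975 = 6126 rad/s.
Step 2 — Component impedances:
  R: Z = R = 11.5 Ω
  C: Z = 1/(jωC) = -j/(ω·C) = 0 - j583 Ω
Step 3 — Series combination: Z_total = R + C = 11.5 - j583 Ω = 583.1∠-88.9° Ω.

Z = 11.5 - j583 Ω = 583.1∠-88.9° Ω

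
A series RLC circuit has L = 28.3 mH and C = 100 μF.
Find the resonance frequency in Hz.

Step 1 — Resonance condition Im(Z)=0 gives ω₀ = 1/√(LC).
Step 2 — ω₀ = 1/√(0.0283·0.0001) = 594.4 rad/s.
Step 3 — f₀ = ω₀/(2π) = 94.61 Hz.

f₀ = 94.61 Hz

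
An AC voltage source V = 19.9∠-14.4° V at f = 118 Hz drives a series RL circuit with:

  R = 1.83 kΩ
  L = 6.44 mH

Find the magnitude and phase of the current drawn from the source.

Step 1 — Angular frequency: ω = 2π·f = 2π·118 = 741.4 rad/s.
Step 2 — Component impedances:
  R: Z = R = 1830 Ω
  L: Z = jωL = j·741.4·0.00644 = 0 + j4.775 Ω
Step 3 — Series combination: Z_total = R + L = 1830 + j4.775 Ω = 1830∠0.1° Ω.
Step 4 — Source phasor: V = 19.9∠-14.4° V = 19.27 - j4.949 V.
Step 5 — Ohm's law: I = V / Z_total = (19.27 - j4.949) / (1830 + j4.775) = 0.01053 - j0.002732 A.
Step 6 — Convert to polar: |I| = 0.01087 A, ∠I = -14.5°.

I = 0.01087∠-14.5° A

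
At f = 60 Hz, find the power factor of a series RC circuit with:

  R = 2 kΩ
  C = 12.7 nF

Step 1 — Angular frequency: ω = 2π·f = 2π·60 = 377 rad/s.
Step 2 — Component impedances:
  R: Z = R = 2000 Ω
  C: Z = 1/(jωC) = -j/(ω·C) = 0 - j2.089e+05 Ω
Step 3 — Series combination: Z_total = R + C = 2000 - j2.089e+05 Ω = 2.089e+05∠-89.5° Ω.
Step 4 — Power factor: PF = cos(φ) = Re(Z)/|Z| = 2000/2.0887e+05 = 0.009575.
Step 5 — Type: Im(Z) = -2.089e+05 ⇒ leading (phase φ = -89.5°).

PF = 0.009575 (leading, φ = -89.5°)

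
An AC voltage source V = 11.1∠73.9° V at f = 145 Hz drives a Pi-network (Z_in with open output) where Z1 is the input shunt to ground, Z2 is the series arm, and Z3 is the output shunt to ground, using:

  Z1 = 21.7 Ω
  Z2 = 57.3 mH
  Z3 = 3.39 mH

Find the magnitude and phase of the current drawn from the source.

Step 1 — Angular frequency: ω = 2π·f = 2π·145 = 911.1 rad/s.
Step 2 — Component impedances:
  Z1: Z = R = 21.7 Ω
  Z2: Z = jωL = j·911.1·0.0573 = 0 + j52.2 Ω
  Z3: Z = jωL = j·911.1·0.00339 = 0 + j3.088 Ω
Step 3 — With open output, the series arm Z2 and the output shunt Z3 appear in series to ground: Z2 + Z3 = 0 + j55.29 Ω.
Step 4 — Parallel with input shunt Z1: Z_in = Z1 || (Z2 + Z3) = 18.8 + j7.38 Ω = 20.2∠21.4° Ω.
Step 5 — Source phasor: V = 11.1∠73.9° V = 3.078 + j10.66 V.
Step 6 — Ohm's law: I = V / Z_total = (3.078 + j10.66) / (18.8 + j7.38) = 0.3347 + j0.4358 A.
Step 7 — Convert to polar: |I| = 0.5495 A, ∠I = 52.5°.

I = 0.5495∠52.5° A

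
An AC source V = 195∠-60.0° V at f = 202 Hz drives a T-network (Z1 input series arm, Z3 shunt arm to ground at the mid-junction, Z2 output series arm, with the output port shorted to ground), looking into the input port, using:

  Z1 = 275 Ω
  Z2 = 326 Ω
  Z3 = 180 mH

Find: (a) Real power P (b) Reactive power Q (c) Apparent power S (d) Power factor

Step 1 — Angular frequency: ω = 2π·f = 2π·202 = 1269 rad/s.
Step 2 — Component impedances:
  Z1: Z = R = 275 Ω
  Z2: Z = R = 326 Ω
  Z3: Z = jωL = j·1269·0.18 = 0 + j228.5 Ω
Step 3 — With the output port shorted to ground, the output series arm Z2 runs from the junction to ground; the shunt arm Z3 also runs from the junction to ground. They appear in parallel: Z3 || Z2 = 107.4 + j153.2 Ω.
Step 4 — Series with input arm Z1: Z_in = Z1 + (Z3 || Z2) = 382.4 + j153.2 Ω = 411.9∠21.8° Ω.
Step 5 — Source phasor: V = 195∠-60.0° V = 97.5 - j168.9 V.
Step 6 — Current: I = V / Z = 0.06723 - j0.4686 A = 0.4734∠-81.8° A.
Step 7 — Complex power: S = V·I* = 85.69 + j34.33 VA.
Step 8 — Real power: P = Re(S) = 85.69 W.
Step 9 — Reactive power: Q = Im(S) = 34.33 VAR.
Step 10 — Apparent power: |S| = 92.31 VA.
Step 11 — Power factor: PF = P/|S| = 0.9283 (lagging).

(a) P = 85.69 W  (b) Q = 34.33 VAR  (c) S = 92.31 VA  (d) PF = 0.9283 (lagging)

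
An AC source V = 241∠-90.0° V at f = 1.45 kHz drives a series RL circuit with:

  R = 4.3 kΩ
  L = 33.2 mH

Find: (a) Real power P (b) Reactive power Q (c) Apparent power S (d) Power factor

Step 1 — Angular frequency: ω = 2π·f = 2π·1450 = 9111 rad/s.
Step 2 — Component impedances:
  R: Z = R = 4300 Ω
  L: Z = jωL = j·9111·0.0332 = 0 + j302.5 Ω
Step 3 — Series combination: Z_total = R + L = 4300 + j302.5 Ω = 4311∠4.0° Ω.
Step 4 — Source phasor: V = 241∠-90.0° V = 0 - j241 V.
Step 5 — Current: I = V / Z = -0.003923 - j0.05577 A = 0.05591∠-94.0° A.
Step 6 — Complex power: S = V·I* = 13.44 + j0.9455 VA.
Step 7 — Real power: P = Re(S) = 13.44 W.
Step 8 — Reactive power: Q = Im(S) = 0.9455 VAR.
Step 9 — Apparent power: |S| = 13.47 VA.
Step 10 — Power factor: PF = P/|S| = 0.9975 (lagging).

(a) P = 13.44 W  (b) Q = 0.9455 VAR  (c) S = 13.47 VA  (d) PF = 0.9975 (lagging)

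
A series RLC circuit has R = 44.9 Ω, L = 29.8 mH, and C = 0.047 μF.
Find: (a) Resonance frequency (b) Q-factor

Step 1 — Resonance condition Im(Z)=0 gives ω₀ = 1/√(LC).
Step 2 — ω₀ = 1/√(0.0298·4.7e-08) = 2.672e+04 rad/s.
Step 3 — f₀ = ω₀/(2π) = 4253 Hz.
Step 4 — Series Q: Q = ω₀L/R = 2.672e+04·0.0298/44.9 = 17.73.

(a) f₀ = 4253 Hz  (b) Q = 17.73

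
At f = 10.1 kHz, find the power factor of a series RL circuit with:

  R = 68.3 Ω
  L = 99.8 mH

Step 1 — Angular frequency: ω = 2π·f = 2π·1.01e+04 = 6.346e+04 rad/s.
Step 2 — Component impedances:
  R: Z = R = 68.3 Ω
  L: Z = jωL = j·6.346e+04·0.0998 = 0 + j6333 Ω
Step 3 — Series combination: Z_total = R + L = 68.3 + j6333 Ω = 6334∠89.4° Ω.
Step 4 — Power factor: PF = cos(φ) = Re(Z)/|Z| = 68.3/6334 = 0.01078.
Step 5 — Type: Im(Z) = 6333 ⇒ lagging (phase φ = 89.4°).

PF = 0.01078 (lagging, φ = 89.4°)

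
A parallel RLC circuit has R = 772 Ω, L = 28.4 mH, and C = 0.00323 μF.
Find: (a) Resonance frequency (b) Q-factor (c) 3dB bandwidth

Step 1 — Resonance: ω₀ = 1/√(LC) = 1/√(0.0284·3.23e-09) = 1.044e+05 rad/s.
Step 2 — f₀ = ω₀/(2π) = 1.662e+04 Hz.
Step 3 — Parallel Q: Q = R/(ω₀L) = 772/(1.044e+05·0.0284) = 0.2604.
Step 4 — Bandwidth: Δω = ω₀/Q = 4.01e+05 rad/s; BW = Δω/(2π) = 6.383e+04 Hz.

(a) f₀ = 1.662e+04 Hz  (b) Q = 0.2604  (c) BW = 6.383e+04 Hz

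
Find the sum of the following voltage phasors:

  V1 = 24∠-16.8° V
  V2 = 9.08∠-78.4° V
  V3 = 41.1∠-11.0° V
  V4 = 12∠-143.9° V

Step 1 — Convert each phasor to rectangular form:
  V1 = 24·(cos(-16.8°) + j·sin(-16.8°)) = 22.98 - j6.937 V
  V2 = 9.08·(cos(-78.4°) + j·sin(-78.4°)) = 1.826 - j8.895 V
  V3 = 41.1·(cos(-11.0°) + j·sin(-11.0°)) = 40.34 - j7.842 V
  V4 = 12·(cos(-143.9°) + j·sin(-143.9°)) = -9.696 - j7.07 V
Step 2 — Sum components: V_total = 55.45 - j30.74 V.
Step 3 — Convert to polar: |V_total| = 63.4 V, ∠V_total = -29.0°.

V_total = 63.4∠-29.0° V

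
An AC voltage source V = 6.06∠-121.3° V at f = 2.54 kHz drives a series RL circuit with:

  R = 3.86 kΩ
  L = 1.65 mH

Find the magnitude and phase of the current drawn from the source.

Step 1 — Angular frequency: ω = 2π·f = 2π·2540 = 1.596e+04 rad/s.
Step 2 — Component impedances:
  R: Z = R = 3860 Ω
  L: Z = jωL = j·1.596e+04·0.00165 = 0 + j26.33 Ω
Step 3 — Series combination: Z_total = R + L = 3860 + j26.33 Ω = 3860∠0.4° Ω.
Step 4 — Source phasor: V = 6.06∠-121.3° V = -3.148 - j5.178 V.
Step 5 — Ohm's law: I = V / Z_total = (-3.148 - j5.178) / (3860 + j26.33) = -0.0008247 - j0.001336 A.
Step 6 — Convert to polar: |I| = 0.00157 A, ∠I = -121.7°.

I = 0.00157∠-121.7° A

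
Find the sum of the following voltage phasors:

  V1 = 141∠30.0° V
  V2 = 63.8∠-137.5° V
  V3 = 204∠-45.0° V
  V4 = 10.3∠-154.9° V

Step 1 — Convert each phasor to rectangular form:
  V1 = 141·(cos(30.0°) + j·sin(30.0°)) = 122.1 + j70.5 V
  V2 = 63.8·(cos(-137.5°) + j·sin(-137.5°)) = -47.04 - j43.1 V
  V3 = 204·(cos(-45.0°) + j·sin(-45.0°)) = 144.2 - j144.2 V
  V4 = 10.3·(cos(-154.9°) + j·sin(-154.9°)) = -9.327 - j4.369 V
Step 2 — Sum components: V_total = 210 - j121.2 V.
Step 3 — Convert to polar: |V_total| = 242.5 V, ∠V_total = -30.0°.

V_total = 242.5∠-30.0° V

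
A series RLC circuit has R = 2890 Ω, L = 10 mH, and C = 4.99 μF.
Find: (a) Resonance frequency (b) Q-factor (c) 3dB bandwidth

Step 1 — Resonance condition Im(Z)=0 gives ω₀ = 1/√(LC).
Step 2 — ω₀ = 1/√(0.01·4.99e-06) = 4477 rad/s.
Step 3 — f₀ = ω₀/(2π) = 712.5 Hz.
Step 4 — Series Q: Q = ω₀L/R = 4477·0.01/2890 = 0.01549.
Step 5 — 3dB bandwidth: Δω = ω₀/Q = 2.89e+05 rad/s; BW = Δω/(2π) = 4.6e+04 Hz.

(a) f₀ = 712.5 Hz  (b) Q = 0.01549  (c) BW = 4.6e+04 Hz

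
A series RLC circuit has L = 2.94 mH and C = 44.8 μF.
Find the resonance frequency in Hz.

Step 1 — Resonance condition Im(Z)=0 gives ω₀ = 1/√(LC).
Step 2 — ω₀ = 1/√(0.00294·4.48e-05) = 2755 rad/s.
Step 3 — f₀ = ω₀/(2π) = 438.5 Hz.

f₀ = 438.5 Hz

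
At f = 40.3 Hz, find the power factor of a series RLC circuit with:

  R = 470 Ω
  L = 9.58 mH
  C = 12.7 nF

Step 1 — Angular frequency: ω = 2π·f = 2π·40.3 = 253.2 rad/s.
Step 2 — Component impedances:
  R: Z = R = 470 Ω
  L: Z = jωL = j·253.2·0.00958 = 0 + j2.426 Ω
  C: Z = 1/(jωC) = -j/(ω·C) = 0 - j3.11e+05 Ω
Step 3 — Series combination: Z_total = R + L + C = 470 - j3.11e+05 Ω = 3.11e+05∠-89.9° Ω.
Step 4 — Power factor: PF = cos(φ) = Re(Z)/|Z| = 470/3.11e+05 = 0.001511.
Step 5 — Type: Im(Z) = -3.11e+05 ⇒ leading (phase φ = -89.9°).

PF = 0.001511 (leading, φ = -89.9°)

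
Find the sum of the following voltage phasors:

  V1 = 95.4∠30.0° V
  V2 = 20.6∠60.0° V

Step 1 — Convert each phasor to rectangular form:
  V1 = 95.4·(cos(30.0°) + j·sin(30.0°)) = 82.62 + j47.7 V
  V2 = 20.6·(cos(60.0°) + j·sin(60.0°)) = 10.3 + j17.84 V
Step 2 — Sum components: V_total = 92.92 + j65.54 V.
Step 3 — Convert to polar: |V_total| = 113.7 V, ∠V_total = 35.2°.

V_total = 113.7∠35.2° V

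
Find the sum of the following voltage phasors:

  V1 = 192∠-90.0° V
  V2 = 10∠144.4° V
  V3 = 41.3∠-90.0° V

Step 1 — Convert each phasor to rectangular form:
  V1 = 192·(cos(-90.0°) + j·sin(-90.0°)) = 0 - j192 V
  V2 = 10·(cos(144.4°) + j·sin(144.4°)) = -8.131 + j5.821 V
  V3 = 41.3·(cos(-90.0°) + j·sin(-90.0°)) = 0 - j41.3 V
Step 2 — Sum components: V_total = -8.131 - j227.5 V.
Step 3 — Convert to polar: |V_total| = 227.6 V, ∠V_total = -92.0°.

V_total = 227.6∠-92.0° V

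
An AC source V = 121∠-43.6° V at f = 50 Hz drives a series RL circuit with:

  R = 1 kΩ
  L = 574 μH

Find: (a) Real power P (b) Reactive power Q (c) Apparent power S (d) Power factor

Step 1 — Angular frequency: ω = 2π·f = 2π·50 = 314.2 rad/s.
Step 2 — Component impedances:
  R: Z = R = 1000 Ω
  L: Z = jωL = j·314.2·0.000574 = 0 + j0.1803 Ω
Step 3 — Series combination: Z_total = R + L = 1000 + j0.1803 Ω = 1000∠0.0° Ω.
Step 4 — Source phasor: V = 121∠-43.6° V = 87.62 - j83.44 V.
Step 5 — Current: I = V / Z = 0.08761 - j0.08346 A = 0.121∠-43.6° A.
Step 6 — Complex power: S = V·I* = 14.64 + j0.00264 VA.
Step 7 — Real power: P = Re(S) = 14.64 W.
Step 8 — Reactive power: Q = Im(S) = 0.00264 VAR.
Step 9 — Apparent power: |S| = 14.64 VA.
Step 10 — Power factor: PF = P/|S| = 1 (lagging).

(a) P = 14.64 W  (b) Q = 0.00264 VAR  (c) S = 14.64 VA  (d) PF = 1 (lagging)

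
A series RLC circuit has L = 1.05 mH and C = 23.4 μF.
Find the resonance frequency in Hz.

Step 1 — Resonance condition Im(Z)=0 gives ω₀ = 1/√(LC).
Step 2 — ω₀ = 1/√(0.00105·2.34e-05) = 6380 rad/s.
Step 3 — f₀ = ω₀/(2π) = 1015 Hz.

f₀ = 1015 Hz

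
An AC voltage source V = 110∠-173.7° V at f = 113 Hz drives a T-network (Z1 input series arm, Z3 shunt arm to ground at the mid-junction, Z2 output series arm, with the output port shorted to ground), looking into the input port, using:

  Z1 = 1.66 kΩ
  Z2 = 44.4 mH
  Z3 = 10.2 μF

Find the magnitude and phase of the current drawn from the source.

Step 1 — Angular frequency: ω = 2π·f = 2π·113 = 710 rad/s.
Step 2 — Component impedances:
  Z1: Z = R = 1660 Ω
  Z2: Z = jωL = j·710·0.0444 = 0 + j31.52 Ω
  Z3: Z = 1/(jωC) = -j/(ω·C) = 0 - j138.1 Ω
Step 3 — With the output port shorted to ground, the output series arm Z2 runs from the junction to ground; the shunt arm Z3 also runs from the junction to ground. They appear in parallel: Z3 || Z2 = 0 + j40.85 Ω.
Step 4 — Series with input arm Z1: Z_in = Z1 + (Z3 || Z2) = 1660 + j40.85 Ω = 1661∠1.4° Ω.
Step 5 — Source phasor: V = 110∠-173.7° V = -109.3 - j12.07 V.
Step 6 — Ohm's law: I = V / Z_total = (-109.3 - j12.07) / (1660 + j40.85) = -0.066 - j0.005647 A.
Step 7 — Convert to polar: |I| = 0.06625 A, ∠I = -175.1°.

I = 0.06625∠-175.1° A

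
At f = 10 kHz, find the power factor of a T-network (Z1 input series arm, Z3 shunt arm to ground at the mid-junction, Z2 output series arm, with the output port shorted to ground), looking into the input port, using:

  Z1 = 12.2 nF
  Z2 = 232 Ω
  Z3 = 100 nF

Step 1 — Angular frequency: ω = 2π·f = 2π·1e+04 = 6.283e+04 rad/s.
Step 2 — Component impedances:
  Z1: Z = 1/(jωC) = -j/(ω·C) = 0 - j1305 Ω
  Z2: Z = R = 232 Ω
  Z3: Z = 1/(jωC) = -j/(ω·C) = 0 - j159.2 Ω
Step 3 — With the output port shorted to ground, the output series arm Z2 runs from the junction to ground; the shunt arm Z3 also runs from the junction to ground. They appear in parallel: Z3 || Z2 = 74.24 - j108.2 Ω.
Step 4 — Series with input arm Z1: Z_in = Z1 + (Z3 || Z2) = 74.24 - j1413 Ω = 1415∠-87.0° Ω.
Step 5 — Power factor: PF = cos(φ) = Re(Z)/|Z| = 74.243/1414.7 = 0.05248.
Step 6 — Type: Im(Z) = -1413 ⇒ leading (phase φ = -87.0°).

PF = 0.05248 (leading, φ = -87.0°)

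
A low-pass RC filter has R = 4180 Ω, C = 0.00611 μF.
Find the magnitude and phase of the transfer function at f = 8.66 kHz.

Step 1 — Angular frequency: ω = 2π·8660 = 5.441e+04 rad/s.
Step 2 — Transfer function: H(jω) = 1/(1 + jωRC).
Step 3 — Denominator: 1 + jωRC = 1 + j·5.441e+04·4180·6.11e-09 = 1 + j1.39.
Step 4 — H = 0.3412 - j0.4741.
Step 5 — Magnitude: |H| = 0.5841 (-4.7 dB); phase: φ = -54.3°.

|H| = 0.5841 (-4.7 dB), φ = -54.3°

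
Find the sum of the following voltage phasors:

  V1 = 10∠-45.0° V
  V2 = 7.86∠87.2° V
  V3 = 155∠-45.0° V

Step 1 — Convert each phasor to rectangular form:
  V1 = 10·(cos(-45.0°) + j·sin(-45.0°)) = 7.071 - j7.071 V
  V2 = 7.86·(cos(87.2°) + j·sin(87.2°)) = 0.384 + j7.851 V
  V3 = 155·(cos(-45.0°) + j·sin(-45.0°)) = 109.6 - j109.6 V
Step 2 — Sum components: V_total = 117.1 - j108.8 V.
Step 3 — Convert to polar: |V_total| = 159.8 V, ∠V_total = -42.9°.

V_total = 159.8∠-42.9° V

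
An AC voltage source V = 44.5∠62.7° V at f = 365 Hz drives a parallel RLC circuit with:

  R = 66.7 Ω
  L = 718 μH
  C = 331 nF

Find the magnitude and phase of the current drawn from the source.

Step 1 — Angular frequency: ω = 2π·f = 2π·365 = 2293 rad/s.
Step 2 — Component impedances:
  R: Z = R = 66.7 Ω
  L: Z = jωL = j·2293·0.000718 = 0 + j1.647 Ω
  C: Z = 1/(jωC) = -j/(ω·C) = 0 - j1317 Ω
Step 3 — Parallel combination: 1/Z_total = 1/R + 1/L + 1/C; Z_total = 0.04073 + j1.648 Ω = 1.648∠88.6° Ω.
Step 4 — Source phasor: V = 44.5∠62.7° V = 20.41 + j39.54 V.
Step 5 — Ohm's law: I = V / Z_total = (20.41 + j39.54) / (0.04073 + j1.648) = 24.29 - j11.79 A.
Step 6 — Convert to polar: |I| = 27 A, ∠I = -25.9°.

I = 27∠-25.9° A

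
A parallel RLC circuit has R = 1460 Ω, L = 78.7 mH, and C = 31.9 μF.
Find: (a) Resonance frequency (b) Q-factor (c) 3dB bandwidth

Step 1 — Resonance: ω₀ = 1/√(LC) = 1/√(0.0787·3.19e-05) = 631.1 rad/s.
Step 2 — f₀ = ω₀/(2π) = 100.4 Hz.
Step 3 — Parallel Q: Q = R/(ω₀L) = 1460/(631.1·0.0787) = 29.39.
Step 4 — Bandwidth: Δω = ω₀/Q = 21.47 rad/s; BW = Δω/(2π) = 3.417 Hz.

(a) f₀ = 100.4 Hz  (b) Q = 29.39  (c) BW = 3.417 Hz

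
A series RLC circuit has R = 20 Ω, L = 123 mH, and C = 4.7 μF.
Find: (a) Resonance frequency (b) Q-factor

Step 1 — Resonance condition Im(Z)=0 gives ω₀ = 1/√(LC).
Step 2 — ω₀ = 1/√(0.123·4.7e-06) = 1315 rad/s.
Step 3 — f₀ = ω₀/(2π) = 209.3 Hz.
Step 4 — Series Q: Q = ω₀L/R = 1315·0.123/20 = 8.089.

(a) f₀ = 209.3 Hz  (b) Q = 8.089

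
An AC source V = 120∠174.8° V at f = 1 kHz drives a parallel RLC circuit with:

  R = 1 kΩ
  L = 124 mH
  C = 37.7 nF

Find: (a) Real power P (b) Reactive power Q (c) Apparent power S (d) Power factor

Step 1 — Angular frequency: ω = 2π·f = 2π·1000 = 6283 rad/s.
Step 2 — Component impedances:
  R: Z = R = 1000 Ω
  L: Z = jωL = j·6283·0.124 = 0 + j779.1 Ω
  C: Z = 1/(jωC) = -j/(ω·C) = 0 - j4222 Ω
Step 3 — Parallel combination: 1/Z_total = 1/R + 1/L + 1/C; Z_total = 477.2 + j499.5 Ω = 690.8∠46.3° Ω.
Step 4 — Source phasor: V = 120∠174.8° V = -119.5 + j10.88 V.
Step 5 — Current: I = V / Z = -0.1081 + j0.136 A = 0.1737∠128.5° A.
Step 6 — Complex power: S = V·I* = 14.4 + j15.07 VA.
Step 7 — Real power: P = Re(S) = 14.4 W.
Step 8 — Reactive power: Q = Im(S) = 15.07 VAR.
Step 9 — Apparent power: |S| = 20.84 VA.
Step 10 — Power factor: PF = P/|S| = 0.6908 (lagging).

(a) P = 14.4 W  (b) Q = 15.07 VAR  (c) S = 20.84 VA  (d) PF = 0.6908 (lagging)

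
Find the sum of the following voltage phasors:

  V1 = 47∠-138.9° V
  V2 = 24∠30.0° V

Step 1 — Convert each phasor to rectangular form:
  V1 = 47·(cos(-138.9°) + j·sin(-138.9°)) = -35.42 - j30.9 V
  V2 = 24·(cos(30.0°) + j·sin(30.0°)) = 20.78 + j12 V
Step 2 — Sum components: V_total = -14.63 - j18.9 V.
Step 3 — Convert to polar: |V_total| = 23.9 V, ∠V_total = -127.8°.

V_total = 23.9∠-127.8° V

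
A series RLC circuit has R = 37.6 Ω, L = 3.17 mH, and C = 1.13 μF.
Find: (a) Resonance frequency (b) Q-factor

Step 1 — Resonance condition Im(Z)=0 gives ω₀ = 1/√(LC).
Step 2 — ω₀ = 1/√(0.00317·1.13e-06) = 1.671e+04 rad/s.
Step 3 — f₀ = ω₀/(2π) = 2659 Hz.
Step 4 — Series Q: Q = ω₀L/R = 1.671e+04·0.00317/37.6 = 1.409.

(a) f₀ = 2659 Hz  (b) Q = 1.409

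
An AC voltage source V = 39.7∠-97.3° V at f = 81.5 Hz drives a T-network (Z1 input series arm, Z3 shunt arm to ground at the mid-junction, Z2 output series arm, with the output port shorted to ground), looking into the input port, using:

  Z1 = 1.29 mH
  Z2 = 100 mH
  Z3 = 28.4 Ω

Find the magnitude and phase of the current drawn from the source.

Step 1 — Angular frequency: ω = 2π·f = 2π·81.5 = 512.1 rad/s.
Step 2 — Component impedances:
  Z1: Z = jωL = j·512.1·0.00129 = 0 + j0.6606 Ω
  Z2: Z = jωL = j·512.1·0.1 = 0 + j51.21 Ω
  Z3: Z = R = 28.4 Ω
Step 3 — With the output port shorted to ground, the output series arm Z2 runs from the junction to ground; the shunt arm Z3 also runs from the junction to ground. They appear in parallel: Z3 || Z2 = 21.72 + j12.05 Ω.
Step 4 — Series with input arm Z1: Z_in = Z1 + (Z3 || Z2) = 21.72 + j12.71 Ω = 25.16∠30.3° Ω.
Step 5 — Source phasor: V = 39.7∠-97.3° V = -5.044 - j39.38 V.
Step 6 — Ohm's law: I = V / Z_total = (-5.044 - j39.38) / (21.72 + j12.71) = -0.9632 - j1.25 A.
Step 7 — Convert to polar: |I| = 1.578 A, ∠I = -127.6°.

I = 1.578∠-127.6° A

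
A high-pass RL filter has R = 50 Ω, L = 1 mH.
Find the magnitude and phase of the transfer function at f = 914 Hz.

Step 1 — Angular frequency: ω = 2π·914 = 5743 rad/s.
Step 2 — Transfer function: H(jω) = jωL/(R + jωL).
Step 3 — Numerator jωL = j·5.743; denominator R + jωL = 50 + j5.743.
Step 4 — H = 0.01302 + j0.1134.
Step 5 — Magnitude: |H| = 0.1141 (-18.9 dB); phase: φ = 83.4°.

|H| = 0.1141 (-18.9 dB), φ = 83.4°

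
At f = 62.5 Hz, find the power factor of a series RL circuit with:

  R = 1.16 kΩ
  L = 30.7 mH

Step 1 — Angular frequency: ω = 2π·f = 2π·62.5 = 392.7 rad/s.
Step 2 — Component impedances:
  R: Z = R = 1160 Ω
  L: Z = jωL = j·392.7·0.0307 = 0 + j12.06 Ω
Step 3 — Series combination: Z_total = R + L = 1160 + j12.06 Ω = 1160∠0.6° Ω.
Step 4 — Power factor: PF = cos(φ) = Re(Z)/|Z| = 1160/1160.1 = 0.9999.
Step 5 — Type: Im(Z) = 12.06 ⇒ lagging (phase φ = 0.6°).

PF = 0.9999 (lagging, φ = 0.6°)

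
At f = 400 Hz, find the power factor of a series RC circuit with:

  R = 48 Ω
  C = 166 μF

Step 1 — Angular frequency: ω = 2π·f = 2π·400 = 2513 rad/s.
Step 2 — Component impedances:
  R: Z = R = 48 Ω
  C: Z = 1/(jωC) = -j/(ω·C) = 0 - j2.397 Ω
Step 3 — Series combination: Z_total = R + C = 48 - j2.397 Ω = 48.06∠-2.9° Ω.
Step 4 — Power factor: PF = cos(φ) = Re(Z)/|Z| = 48/48.06 = 0.9988.
Step 5 — Type: Im(Z) = -2.397 ⇒ leading (phase φ = -2.9°).

PF = 0.9988 (leading, φ = -2.9°)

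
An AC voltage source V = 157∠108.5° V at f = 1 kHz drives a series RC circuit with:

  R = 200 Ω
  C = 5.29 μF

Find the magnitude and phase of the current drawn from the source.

Step 1 — Angular frequency: ω = 2π·f = 2π·1000 = 6283 rad/s.
Step 2 — Component impedances:
  R: Z = R = 200 Ω
  C: Z = 1/(jωC) = -j/(ω·C) = 0 - j30.09 Ω
Step 3 — Series combination: Z_total = R + C = 200 - j30.09 Ω = 202.3∠-8.6° Ω.
Step 4 — Source phasor: V = 157∠108.5° V = -49.82 + j148.9 V.
Step 5 — Ohm's law: I = V / Z_total = (-49.82 + j148.9) / (200 - j30.09) = -0.3531 + j0.6913 A.
Step 6 — Convert to polar: |I| = 0.7763 A, ∠I = 117.1°.

I = 0.7763∠117.1° A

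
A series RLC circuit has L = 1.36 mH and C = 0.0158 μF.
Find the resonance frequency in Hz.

Step 1 — Resonance condition Im(Z)=0 gives ω₀ = 1/√(LC).
Step 2 — ω₀ = 1/√(0.00136·1.58e-08) = 2.157e+05 rad/s.
Step 3 — f₀ = ω₀/(2π) = 3.433e+04 Hz.

f₀ = 3.433e+04 Hz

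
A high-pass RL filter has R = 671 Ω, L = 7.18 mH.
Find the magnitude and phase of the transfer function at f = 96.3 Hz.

Step 1 — Angular frequency: ω = 2π·96.3 = 605.1 rad/s.
Step 2 — Transfer function: H(jω) = jωL/(R + jωL).
Step 3 — Numerator jωL = j·4.344; denominator R + jωL = 671 + j4.344.
Step 4 — H = 4.192e-05 + j0.006474.
Step 5 — Magnitude: |H| = 0.006474 (-43.8 dB); phase: φ = 89.6°.

|H| = 0.006474 (-43.8 dB), φ = 89.6°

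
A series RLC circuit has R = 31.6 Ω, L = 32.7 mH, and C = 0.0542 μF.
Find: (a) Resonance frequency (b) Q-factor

Step 1 — Resonance condition Im(Z)=0 gives ω₀ = 1/√(LC).
Step 2 — ω₀ = 1/√(0.0327·5.42e-08) = 2.375e+04 rad/s.
Step 3 — f₀ = ω₀/(2π) = 3780 Hz.
Step 4 — Series Q: Q = ω₀L/R = 2.375e+04·0.0327/31.6 = 24.58.

(a) f₀ = 3780 Hz  (b) Q = 24.58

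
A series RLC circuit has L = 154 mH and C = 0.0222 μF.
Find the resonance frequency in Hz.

Step 1 — Resonance condition Im(Z)=0 gives ω₀ = 1/√(LC).
Step 2 — ω₀ = 1/√(0.154·2.22e-08) = 1.71e+04 rad/s.
Step 3 — f₀ = ω₀/(2π) = 2722 Hz.

f₀ = 2722 Hz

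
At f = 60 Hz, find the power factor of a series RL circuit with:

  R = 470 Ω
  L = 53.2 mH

Step 1 — Angular frequency: ω = 2π·f = 2π·60 = 377 rad/s.
Step 2 — Component impedances:
  R: Z = R = 470 Ω
  L: Z = jωL = j·377·0.0532 = 0 + j20.06 Ω
Step 3 — Series combination: Z_total = R + L = 470 + j20.06 Ω = 470.4∠2.4° Ω.
Step 4 — Power factor: PF = cos(φ) = Re(Z)/|Z| = 470/470.4 = 0.9991.
Step 5 — Type: Im(Z) = 20.06 ⇒ lagging (phase φ = 2.4°).

PF = 0.9991 (lagging, φ = 2.4°)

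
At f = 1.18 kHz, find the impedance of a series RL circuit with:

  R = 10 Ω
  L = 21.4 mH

Step 1 — Angular frequency: ω = 2π·f = 2π·1180 = 7414 rad/s.
Step 2 — Component impedances:
  R: Z = R = 10 Ω
  L: Z = jωL = j·7414·0.0214 = 0 + j158.7 Ω
Step 3 — Series combination: Z_total = R + L = 10 + j158.7 Ω = 159∠86.4° Ω.

Z = 10 + j158.7 Ω = 159∠86.4° Ω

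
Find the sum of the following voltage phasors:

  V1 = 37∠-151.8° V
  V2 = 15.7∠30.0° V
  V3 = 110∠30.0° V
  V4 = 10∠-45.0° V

Step 1 — Convert each phasor to rectangular form:
  V1 = 37·(cos(-151.8°) + j·sin(-151.8°)) = -32.61 - j17.48 V
  V2 = 15.7·(cos(30.0°) + j·sin(30.0°)) = 13.6 + j7.85 V
  V3 = 110·(cos(30.0°) + j·sin(30.0°)) = 95.26 + j55 V
  V4 = 10·(cos(-45.0°) + j·sin(-45.0°)) = 7.071 - j7.071 V
Step 2 — Sum components: V_total = 83.32 + j38.29 V.
Step 3 — Convert to polar: |V_total| = 91.7 V, ∠V_total = 24.7°.

V_total = 91.7∠24.7° V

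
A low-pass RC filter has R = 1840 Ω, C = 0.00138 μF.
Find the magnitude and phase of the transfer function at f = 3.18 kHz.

Step 1 — Angular frequency: ω = 2π·3180 = 1.998e+04 rad/s.
Step 2 — Transfer function: H(jω) = 1/(1 + jωRC).
Step 3 — Denominator: 1 + jωRC = 1 + j·1.998e+04·1840·1.38e-09 = 1 + j0.05073.
Step 4 — H = 0.9974 - j0.0506.
Step 5 — Magnitude: |H| = 0.9987 (-0.0 dB); phase: φ = -2.9°.

|H| = 0.9987 (-0.0 dB), φ = -2.9°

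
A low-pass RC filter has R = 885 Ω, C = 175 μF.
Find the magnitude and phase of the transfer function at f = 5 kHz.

Step 1 — Angular frequency: ω = 2π·5000 = 3.142e+04 rad/s.
Step 2 — Transfer function: H(jω) = 1/(1 + jωRC).
Step 3 — Denominator: 1 + jωRC = 1 + j·3.142e+04·885·0.000175 = 1 + j4866.
Step 4 — H = 4.224e-08 - j0.0002055.
Step 5 — Magnitude: |H| = 0.0002055 (-73.7 dB); phase: φ = -90.0°.

|H| = 0.0002055 (-73.7 dB), φ = -90.0°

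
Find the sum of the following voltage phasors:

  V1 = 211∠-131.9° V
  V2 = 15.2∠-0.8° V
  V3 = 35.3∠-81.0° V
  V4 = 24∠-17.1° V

Step 1 — Convert each phasor to rectangular form:
  V1 = 211·(cos(-131.9°) + j·sin(-131.9°)) = -140.9 - j157 V
  V2 = 15.2·(cos(-0.8°) + j·sin(-0.8°)) = 15.2 - j0.2122 V
  V3 = 35.3·(cos(-81.0°) + j·sin(-81.0°)) = 5.522 - j34.87 V
  V4 = 24·(cos(-17.1°) + j·sin(-17.1°)) = 22.94 - j7.057 V
Step 2 — Sum components: V_total = -97.25 - j199.2 V.
Step 3 — Convert to polar: |V_total| = 221.7 V, ∠V_total = -116.0°.

V_total = 221.7∠-116.0° V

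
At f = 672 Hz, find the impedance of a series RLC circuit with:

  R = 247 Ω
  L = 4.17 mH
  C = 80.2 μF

Step 1 — Angular frequency: ω = 2π·f = 2π·672 = 4222 rad/s.
Step 2 — Component impedances:
  R: Z = R = 247 Ω
  L: Z = jωL = j·4222·0.00417 = 0 + j17.61 Ω
  C: Z = 1/(jωC) = -j/(ω·C) = 0 - j2.953 Ω
Step 3 — Series combination: Z_total = R + L + C = 247 + j14.65 Ω = 247.4∠3.4° Ω.

Z = 247 + j14.65 Ω = 247.4∠3.4° Ω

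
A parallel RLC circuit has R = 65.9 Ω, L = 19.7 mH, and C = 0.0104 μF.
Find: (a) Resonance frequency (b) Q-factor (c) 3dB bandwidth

Step 1 — Resonance: ω₀ = 1/√(LC) = 1/√(0.0197·1.04e-08) = 6.986e+04 rad/s.
Step 2 — f₀ = ω₀/(2π) = 1.112e+04 Hz.
Step 3 — Parallel Q: Q = R/(ω₀L) = 65.9/(6.986e+04·0.0197) = 0.04788.
Step 4 — Bandwidth: Δω = ω₀/Q = 1.459e+06 rad/s; BW = Δω/(2π) = 2.322e+05 Hz.

(a) f₀ = 1.112e+04 Hz  (b) Q = 0.04788  (c) BW = 2.322e+05 Hz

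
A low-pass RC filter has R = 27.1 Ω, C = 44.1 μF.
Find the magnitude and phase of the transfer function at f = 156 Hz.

Step 1 — Angular frequency: ω = 2π·156 = 980.2 rad/s.
Step 2 — Transfer function: H(jω) = 1/(1 + jωRC).
Step 3 — Denominator: 1 + jωRC = 1 + j·980.2·27.1·4.41e-05 = 1 + j1.171.
Step 4 — H = 0.4215 - j0.4938.
Step 5 — Magnitude: |H| = 0.6493 (-3.8 dB); phase: φ = -49.5°.

|H| = 0.6493 (-3.8 dB), φ = -49.5°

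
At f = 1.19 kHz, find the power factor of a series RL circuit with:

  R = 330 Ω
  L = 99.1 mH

Step 1 — Angular frequency: ω = 2π·f = 2π·1190 = 7477 rad/s.
Step 2 — Component impedances:
  R: Z = R = 330 Ω
  L: Z = jωL = j·7477·0.0991 = 0 + j741 Ω
Step 3 — Series combination: Z_total = R + L = 330 + j741 Ω = 811.1∠66.0° Ω.
Step 4 — Power factor: PF = cos(φ) = Re(Z)/|Z| = 330/811.13 = 0.4068.
Step 5 — Type: Im(Z) = 741 ⇒ lagging (phase φ = 66.0°).

PF = 0.4068 (lagging, φ = 66.0°)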